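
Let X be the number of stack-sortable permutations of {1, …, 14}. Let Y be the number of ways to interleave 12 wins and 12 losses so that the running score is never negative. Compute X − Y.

Stack-sortable permutations are exactly the 231-avoiding ones, counted by C_n; here n = 14. So X = C_14 = 2674440.
Ballot sequences with n votes each where one side never trails are Dyck words, counted by C_n; here n = 12. So Y = C_12 = 208012.
X − Y = 2674440 − 208012 = 2466428.

2466428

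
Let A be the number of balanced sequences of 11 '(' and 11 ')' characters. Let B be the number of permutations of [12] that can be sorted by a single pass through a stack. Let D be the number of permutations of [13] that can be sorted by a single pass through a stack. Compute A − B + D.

A balanced arrangement of 11 bracket pairs is a Dyck word of semilength 11, so the count is C_11. So A = C_11 = 58786.
Stack-sortable permutations are exactly the 231-avoiding ones, counted by C_n; here n = 12. So B = C_12 = 208012.
By Knuth's characterisation, the stack-sortable permutations of length 13 are the 231-avoiders, numbering C_13. So D = C_13 = 742900.
A − B + D = 58786 − 208012 + 742900 = 593674.

593674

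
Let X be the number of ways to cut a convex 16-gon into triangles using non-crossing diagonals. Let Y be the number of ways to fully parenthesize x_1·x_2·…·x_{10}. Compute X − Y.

2669578

A convex 16-gon is triangulated into 14 triangles, and the number of such triangulations is the Catalan number C_{16−2} = C_14. So X = C_14 = 2674440.
Ways to associate a product of 10 factors correspond to binary trees on 10 leaves, so the count is C_9. So Y = C_9 = 4862.
X − Y = 2674440 − 4862 = 2669578.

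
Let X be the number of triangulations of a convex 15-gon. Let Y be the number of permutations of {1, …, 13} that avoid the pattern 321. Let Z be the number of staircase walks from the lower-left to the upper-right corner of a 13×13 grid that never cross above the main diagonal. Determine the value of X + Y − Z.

742900

Triangulations of a convex m-gon are counted by C_{m−2}; with m = 15 this is C_13. So X = C_13 = 742900.
Permutations of [n] avoiding any single length-3 pattern are counted by C_n; here n = 13. So Y = C_13 = 742900.
Sub-diagonal monotone paths from (0,0) to (13,13) biject with Dyck paths of semilength 13, giving C_13. So Z = C_13 = 742900.
X + Y − Z = 742900 + 742900 − 742900 = 742900.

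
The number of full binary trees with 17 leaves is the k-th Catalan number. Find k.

16

Full binary trees with 17 leaves have 17−1 = 16 internal nodes, so there are C_16 of them.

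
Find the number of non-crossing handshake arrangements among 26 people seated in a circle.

With 26 = 2·13 people, non-crossing handshake pairings are non-crossing perfect matchings on a circle, counted by C_13.
C_13 = C(26,13)/14 = 10400600/14 = 742900.

742900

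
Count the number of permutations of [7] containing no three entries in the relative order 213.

429

For any fixed pattern of length 3, the pattern-avoiding permutations of [7] number C_7.
C_7 = C(14,7)/8 = 3432/8 = 429.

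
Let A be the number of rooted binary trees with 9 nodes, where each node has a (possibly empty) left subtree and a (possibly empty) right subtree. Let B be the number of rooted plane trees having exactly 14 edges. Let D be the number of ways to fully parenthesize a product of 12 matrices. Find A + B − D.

2620516

Binary trees (left/right distinguished) on n nodes are counted by C_n; here n = 9. So A = C_9 = 4862.
Rooted ordered trees with n edges are counted by C_n; here n = 14. So B = C_14 = 2674440.
Parenthesizations of m factors correspond to full binary trees with m leaves, counted by C_{m−1}; m = 12 gives C_11. So D = C_11 = 58786.
A + B − D = 4862 + 2674440 − 58786 = 2620516.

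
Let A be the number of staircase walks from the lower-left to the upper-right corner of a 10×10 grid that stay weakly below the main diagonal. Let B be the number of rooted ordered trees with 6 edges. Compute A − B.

16664

Sub-diagonal monotone paths from (0,0) to (10,10) biject with Dyck paths of semilength 10, giving C_10. So A = C_10 = 16796.
Rooted ordered trees with n edges are counted by C_n; here n = 6. So B = C_6 = 132.
A − B = 16796 − 132 = 16664.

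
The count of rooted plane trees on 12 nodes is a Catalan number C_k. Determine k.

11

Rooted ordered (plane) trees on m nodes have m−1 edges and are counted by C_{m−1}; m = 12 gives C_11.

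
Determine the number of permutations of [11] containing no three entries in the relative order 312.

Permutations of [n] avoiding any single length-3 pattern are counted by C_n; here n = 11.
C_11 = C(22,11)/12 = 705432/12 = 58786.

58786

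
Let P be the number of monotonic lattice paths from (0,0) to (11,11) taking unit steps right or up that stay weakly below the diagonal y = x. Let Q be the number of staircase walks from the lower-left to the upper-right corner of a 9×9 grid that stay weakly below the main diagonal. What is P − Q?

53924

Monotone paths in an n×n grid that stay weakly below the diagonal are counted by C_n; here n = 11. So P = C_11 = 58786.
Monotone paths in an n×n grid that stay weakly below the diagonal are counted by C_n; here n = 9. So Q = C_9 = 4862.
P − Q = 58786 − 4862 = 53924.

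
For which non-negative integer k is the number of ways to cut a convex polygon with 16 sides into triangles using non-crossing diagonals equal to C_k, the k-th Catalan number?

The number of triangulations of a 16-gon is the Catalan number C_14 (index = sides − 2).

14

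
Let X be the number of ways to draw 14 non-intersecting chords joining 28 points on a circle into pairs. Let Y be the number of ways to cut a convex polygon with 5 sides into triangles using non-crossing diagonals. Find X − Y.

2674435

Pairing 28 circle points by 14 non-crossing chords gives C_14 matchings. So X = C_14 = 2674440.
Triangulations of a convex m-gon are counted by C_{m−2}; with m = 5 this is C_3. So Y = C_3 = 5.
X − Y = 2674440 − 5 = 2674435.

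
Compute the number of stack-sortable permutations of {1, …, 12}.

208012

By Knuth's characterisation, the stack-sortable permutations of length 12 are the 231-avoiders, numbering C_12.
C_12 = C(24,12)/13 = 2704156/13 = 208012.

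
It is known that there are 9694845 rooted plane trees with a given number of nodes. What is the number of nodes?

Rooted ordered trees on m nodes are counted by C_{m−1}. The Catalan number equal to 9694845 is C_15.
So the index is 15, and the number of nodes is 15 + 1 = 16.

16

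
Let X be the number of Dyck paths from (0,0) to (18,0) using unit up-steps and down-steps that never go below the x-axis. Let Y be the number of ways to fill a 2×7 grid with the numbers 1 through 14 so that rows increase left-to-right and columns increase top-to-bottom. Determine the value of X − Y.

4433

Dyck paths of semilength n (length 2n) are counted by C_n; here n = 9. So X = C_9 = 4862.
By the hook-length formula (or a Dyck-path bijection), SYT of shape 2×7 number C_7. So Y = C_7 = 429.
X − Y = 4862 − 429 = 4433.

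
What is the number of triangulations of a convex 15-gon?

Triangulations of a convex m-gon are counted by C_{m−2}; with m = 15 this is C_13.
C_13 = 742900.

742900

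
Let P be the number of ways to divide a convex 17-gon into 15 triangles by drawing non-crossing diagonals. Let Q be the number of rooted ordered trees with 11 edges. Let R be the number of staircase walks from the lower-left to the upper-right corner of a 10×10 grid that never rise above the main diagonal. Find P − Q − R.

A convex 17-gon is triangulated into 15 triangles, and the number of such triangulations is the Catalan number C_{17−2} = C_15. So P = C_15 = 9694845.
A rooted plane tree with 11 edges has 12 nodes, and the count is C_11. So Q = C_11 = 58786.
Sub-diagonal monotone paths from (0,0) to (10,10) biject with Dyck paths of semilength 10, giving C_10. So R = C_10 = 16796.
P − Q − R = 9694845 − 58786 − 16796 = 9619263.

9619263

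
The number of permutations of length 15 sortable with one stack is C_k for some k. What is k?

15

Stack-sortable permutations are exactly the 231-avoiding ones, counted by C_n; here n = 15.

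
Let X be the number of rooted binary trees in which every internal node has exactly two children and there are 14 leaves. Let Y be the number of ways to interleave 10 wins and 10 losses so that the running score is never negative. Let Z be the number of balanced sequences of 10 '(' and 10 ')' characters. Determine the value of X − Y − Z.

Full binary trees with 14 leaves have 14−1 = 13 internal nodes, so there are C_13 of them. So X = C_13 = 742900.
Ballot sequences with n votes each where one side never trails are Dyck words, counted by C_n; here n = 10. So Y = C_10 = 16796.
Balanced strings of n pairs of brackets are counted by C_n; here n = 10. So Z = C_10 = 16796.
X − Y − Z = 742900 − 16796 − 16796 = 709308.

709308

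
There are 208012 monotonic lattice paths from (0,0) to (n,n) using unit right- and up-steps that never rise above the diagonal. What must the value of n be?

12

Such diagonal-avoiding paths in an n×n grid are counted by C_n. The Catalan number equal to 208012 is C_12.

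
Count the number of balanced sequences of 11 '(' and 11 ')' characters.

58786

With 11 pairs the number of balanced bracket strings is the Catalan number C_11.
C_11 = C(22,11)/12 = 705432/12 = 58786.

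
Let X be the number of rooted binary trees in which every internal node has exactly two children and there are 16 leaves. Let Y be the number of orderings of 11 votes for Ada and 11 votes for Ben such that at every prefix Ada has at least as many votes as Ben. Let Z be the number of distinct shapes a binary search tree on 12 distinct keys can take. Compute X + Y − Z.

A full binary tree with L leaves has L−1 internal nodes and is counted by C_{L−1}; L = 16 gives C_15. So X = C_15 = 9694845.
Reading a vote for the leader as '(' and for the other as ')' turns such a sequence into a balanced string of 11 pairs, so the count is C_11. So Y = C_11 = 58786.
Rooted binary trees with 12 nodes (each child slot possibly empty) number C_12. So Z = C_12 = 208012.
X + Y − Z = 9694845 + 58786 − 208012 = 9545619.

9545619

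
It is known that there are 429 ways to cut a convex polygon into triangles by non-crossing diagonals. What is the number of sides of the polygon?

9

Triangulations of a convex m-gon are counted by C_{m−2}; 429 = C_7.
So m − 2 = 7, giving m = 9 sides.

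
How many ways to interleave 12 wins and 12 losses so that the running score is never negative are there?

Reading a vote for the leader as '(' and for the other as ')' turns such a sequence into a balanced string of 12 pairs, so the count is C_12.
C_12 = C(24,12)/13 = 2704156/13 = 208012.

208012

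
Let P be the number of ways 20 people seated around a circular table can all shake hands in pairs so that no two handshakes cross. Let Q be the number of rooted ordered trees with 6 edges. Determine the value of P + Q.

With 20 = 2·10 people, non-crossing handshake pairings are non-crossing perfect matchings on a circle, counted by C_10. So P = C_10 = 16796.
Rooted ordered trees with n edges are counted by C_n; here n = 6. So Q = C_6 = 132.
P + Q = 16796 + 132 = 16928.

16928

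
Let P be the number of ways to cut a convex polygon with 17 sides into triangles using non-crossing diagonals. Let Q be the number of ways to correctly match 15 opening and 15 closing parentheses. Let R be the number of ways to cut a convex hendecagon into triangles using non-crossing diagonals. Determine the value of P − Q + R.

4862

A convex 17-gon is triangulated into 15 triangles, and the number of such triangulations is the Catalan number C_{17−2} = C_15. So P = C_15 = 9694845.
With 15 pairs the number of balanced bracket strings is the Catalan number C_15. So Q = C_15 = 9694845.
The number of triangulations of an 11-gon is the Catalan number C_9 (index = sides − 2). So R = C_9 = 4862.
P − Q + R = 9694845 − 9694845 + 4862 = 4862.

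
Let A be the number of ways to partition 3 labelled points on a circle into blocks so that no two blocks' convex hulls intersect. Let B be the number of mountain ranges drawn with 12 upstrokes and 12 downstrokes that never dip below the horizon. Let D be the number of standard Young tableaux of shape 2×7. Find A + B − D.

207588

Non-crossing partitions of an n-element set are counted by C_n; here n = 3. So A = C_3 = 5.
A Dyck path with 12 up-steps and 12 down-steps has semilength 12, so there are C_12 of them. So B = C_12 = 208012.
By the hook-length formula (or a Dyck-path bijection), SYT of shape 2×7 number C_7. So D = C_7 = 429.
A + B − D = 5 + 208012 − 429 = 207588.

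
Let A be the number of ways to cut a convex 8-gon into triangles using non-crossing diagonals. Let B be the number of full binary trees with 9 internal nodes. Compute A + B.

A convex 8-gon is triangulated into 6 triangles, and the number of such triangulations is the Catalan number C_{8−2} = C_6. So A = C_6 = 132.
Full binary trees with n internal nodes are counted by C_n; here n = 9. So B = C_9 = 4862.
A + B = 132 + 4862 = 4994.

4994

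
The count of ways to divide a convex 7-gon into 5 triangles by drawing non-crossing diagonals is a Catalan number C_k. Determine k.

5

Triangulations of a convex m-gon are counted by C_{m−2}; with m = 7 this is C_5.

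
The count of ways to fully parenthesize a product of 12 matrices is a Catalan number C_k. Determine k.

11

Ways to associate a product of 12 factors correspond to binary trees on 12 leaves, so the count is C_11.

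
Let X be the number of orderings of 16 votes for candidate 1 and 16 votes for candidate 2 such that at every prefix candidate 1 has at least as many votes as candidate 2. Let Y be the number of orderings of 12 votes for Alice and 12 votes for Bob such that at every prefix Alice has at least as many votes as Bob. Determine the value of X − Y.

35149658

Reading a vote for the leader as '(' and for the other as ')' turns such a sequence into a balanced string of 16 pairs, so the count is C_16. So X = C_16 = 35357670.
Reading a vote for the leader as '(' and for the other as ')' turns such a sequence into a balanced string of 12 pairs, so the count is C_12. So Y = C_12 = 208012.
X − Y = 35357670 − 208012 = 35149658.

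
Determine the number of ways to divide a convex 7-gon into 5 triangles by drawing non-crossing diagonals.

42

Triangulations of a convex m-gon are counted by C_{m−2}; with m = 7 this is C_5.
C_5 = C(10,5)/6 = 252/6 = 42.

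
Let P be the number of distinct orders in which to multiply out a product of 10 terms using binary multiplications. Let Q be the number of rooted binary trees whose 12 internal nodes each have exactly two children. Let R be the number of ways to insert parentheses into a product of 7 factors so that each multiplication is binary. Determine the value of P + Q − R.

212742

Parenthesizations of m factors correspond to full binary trees with m leaves, counted by C_{m−1}; m = 10 gives C_9. So P = C_9 = 4862.
The number of full binary trees on 12 internal nodes is the Catalan number C_12. So Q = C_12 = 208012.
Bracketing 7 factors into binary products is counted by C_{7−1} = C_6. So R = C_6 = 132.
P + Q − R = 4862 + 208012 − 132 = 212742.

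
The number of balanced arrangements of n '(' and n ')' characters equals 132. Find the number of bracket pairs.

6

Balanced strings of n bracket-pairs are counted by C_n. Since C_6 = 132, the index is 6.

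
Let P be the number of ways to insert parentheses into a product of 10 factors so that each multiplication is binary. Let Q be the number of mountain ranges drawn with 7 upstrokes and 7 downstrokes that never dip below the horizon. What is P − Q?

4433

Bracketing 10 factors into binary products is counted by C_{10−1} = C_9. So P = C_9 = 4862.
Dyck paths of semilength n (length 2n) are counted by C_n; here n = 7. So Q = C_7 = 429.
P − Q = 4862 − 429 = 4433.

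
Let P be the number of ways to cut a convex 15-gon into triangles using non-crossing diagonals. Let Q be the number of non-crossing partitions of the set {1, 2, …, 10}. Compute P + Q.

759696

A convex 15-gon is triangulated into 13 triangles, and the number of such triangulations is the Catalan number C_{15−2} = C_13. So P = C_13 = 742900.
The non-crossing partitions of [10] form a lattice of size C_10. So Q = C_10 = 16796.
P + Q = 742900 + 16796 = 759696.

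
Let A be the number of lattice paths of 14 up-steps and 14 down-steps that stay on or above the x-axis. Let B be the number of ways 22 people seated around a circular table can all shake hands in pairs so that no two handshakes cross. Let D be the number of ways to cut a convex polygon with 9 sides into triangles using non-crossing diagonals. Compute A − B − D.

2615225

Paths of 14 up- and 14 down-steps that never dip below the axis are Dyck paths; their count is C_14. So A = C_14 = 2674440.
With 22 = 2·11 people, non-crossing handshake pairings are non-crossing perfect matchings on a circle, counted by C_11. So B = C_11 = 58786.
The number of triangulations of a 9-gon is the Catalan number C_7 (index = sides − 2). So D = C_7 = 429.
A − B − D = 2674440 − 58786 − 429 = 2615225.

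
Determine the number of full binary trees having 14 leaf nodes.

A full binary tree with L leaves has L−1 internal nodes and is counted by C_{L−1}; L = 14 gives C_13.
C_13 = C(26,13)/14 = 10400600/14 = 742900.

742900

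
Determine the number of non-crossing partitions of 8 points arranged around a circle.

The non-crossing partitions of [8] form a lattice of size C_8.
C_8 = C_7 · 2(2·7+1)/(7+2) = 429 · 30/9 = 1430.

1430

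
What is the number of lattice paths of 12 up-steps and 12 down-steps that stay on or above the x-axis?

208012

Dyck paths of semilength n (length 2n) are counted by C_n; here n = 12.
C_12 = C(24,12)/13 = 2704156/13 = 208012.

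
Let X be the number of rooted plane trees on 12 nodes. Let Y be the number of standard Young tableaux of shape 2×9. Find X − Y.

53924

A rooted plane tree on 12 nodes has 11 edges, and such trees are counted by C_11. So X = C_11 = 58786.
By the hook-length formula (or a Dyck-path bijection), SYT of shape 2×9 number C_9. So Y = C_9 = 4862.
X − Y = 58786 − 4862 = 53924.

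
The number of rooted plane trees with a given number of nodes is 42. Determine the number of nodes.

Rooted ordered trees on m nodes are counted by C_{m−1}, and C_5 = 42.
So the index is 5, and the number of nodes is 5 + 1 = 6.

6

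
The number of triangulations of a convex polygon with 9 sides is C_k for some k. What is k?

A convex 9-gon is triangulated into 7 triangles, and the number of such triangulations is the Catalan number C_{9−2} = C_7.

7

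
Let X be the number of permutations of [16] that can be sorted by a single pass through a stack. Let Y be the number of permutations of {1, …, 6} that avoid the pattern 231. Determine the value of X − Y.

Stack-sortable permutations are exactly the 231-avoiding ones, counted by C_n; here n = 16. So X = C_16 = 35357670.
For any fixed pattern of length 3, the pattern-avoiding permutations of [6] number C_6. So Y = C_6 = 132.
X − Y = 35357670 − 132 = 35357538.

35357538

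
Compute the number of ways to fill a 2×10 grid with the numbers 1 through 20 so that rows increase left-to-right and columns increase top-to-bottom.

Standard Young tableaux of shape 2×n are counted by C_n; here n = 10.
C_10 = C(20,10)/11 = 184756/11 = 16796.

16796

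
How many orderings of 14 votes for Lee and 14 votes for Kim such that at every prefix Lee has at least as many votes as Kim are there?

2674440

Reading a vote for the leader as '(' and for the other as ')' turns such a sequence into a balanced string of 14 pairs, so the count is C_14.
C_14 = C(28,14)/15 = 40116600/15 = 2674440.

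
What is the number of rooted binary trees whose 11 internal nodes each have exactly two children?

58786

The number of full binary trees on 11 internal nodes is the Catalan number C_11.
C_11 = C_10 · 2(2·10+1)/(10+2) = 16796 · 42/12 = 58786.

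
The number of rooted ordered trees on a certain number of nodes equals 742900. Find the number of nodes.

14

Rooted ordered trees on m nodes are counted by C_{m−1}. The Catalan number equal to 742900 is C_13.
So the index is 13, and the number of nodes is 13 + 1 = 14.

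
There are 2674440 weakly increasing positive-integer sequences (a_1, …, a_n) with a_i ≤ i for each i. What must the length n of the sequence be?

14

Such sub-staircase sequences of length n are counted by C_n, and C_14 = 2674440.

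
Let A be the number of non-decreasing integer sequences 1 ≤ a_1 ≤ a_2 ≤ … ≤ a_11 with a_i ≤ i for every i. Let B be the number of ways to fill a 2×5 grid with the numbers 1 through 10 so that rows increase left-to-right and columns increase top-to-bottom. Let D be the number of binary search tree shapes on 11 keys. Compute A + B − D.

42

Weakly increasing sequences with a_i ≤ i biject with Dyck paths of semilength 11, so there are C_11. So A = C_11 = 58786.
By the hook-length formula (or a Dyck-path bijection), SYT of shape 2×5 number C_5. So B = C_5 = 42.
There are C_n binary search tree shapes on n keys; with n = 11 that is C_11. So D = C_11 = 58786.
A + B − D = 58786 + 42 − 58786 = 42.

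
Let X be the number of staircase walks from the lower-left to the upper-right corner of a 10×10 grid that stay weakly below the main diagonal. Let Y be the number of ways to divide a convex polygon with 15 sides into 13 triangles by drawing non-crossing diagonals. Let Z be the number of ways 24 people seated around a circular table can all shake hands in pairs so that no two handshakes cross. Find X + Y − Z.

Monotone paths in an n×n grid that stay weakly below the diagonal are counted by C_n; here n = 10. So X = C_10 = 16796.
The number of triangulations of a 15-gon is the Catalan number C_13 (index = sides − 2). So Y = C_13 = 742900.
With 24 = 2·12 people, non-crossing handshake pairings are non-crossing perfect matchings on a circle, counted by C_12. So Z = C_12 = 208012.
X + Y − Z = 16796 + 742900 − 208012 = 551684.

551684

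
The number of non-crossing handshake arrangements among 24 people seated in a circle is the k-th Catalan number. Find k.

12

Non-crossing handshake pairings of 2n people are counted by C_n; 24 people gives n = 12.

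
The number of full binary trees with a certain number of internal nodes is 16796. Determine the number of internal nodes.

Full binary trees with n internal nodes are counted by C_n; 16796 = C_10.

10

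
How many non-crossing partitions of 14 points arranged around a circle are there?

2674440

The non-crossing partitions of [14] form a lattice of size C_14.
C_14 = C(28,14)/15 = 40116600/15 = 2674440.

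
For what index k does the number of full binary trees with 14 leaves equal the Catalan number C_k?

Full binary trees with 14 leaves have 14−1 = 13 internal nodes, so there are C_13 of them.

13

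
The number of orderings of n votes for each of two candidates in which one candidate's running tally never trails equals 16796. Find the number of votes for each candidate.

Such ballot sequences with n votes each are counted by C_n, and C_10 = 16796.

10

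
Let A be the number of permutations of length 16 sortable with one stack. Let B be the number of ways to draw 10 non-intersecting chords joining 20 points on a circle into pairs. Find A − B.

35340874

Stack-sortable permutations are exactly the 231-avoiding ones, counted by C_n; here n = 16. So A = C_16 = 35357670.
Pairing 20 circle points by 10 non-crossing chords gives C_10 matchings. So B = C_10 = 16796.
A − B = 35357670 − 16796 = 35340874.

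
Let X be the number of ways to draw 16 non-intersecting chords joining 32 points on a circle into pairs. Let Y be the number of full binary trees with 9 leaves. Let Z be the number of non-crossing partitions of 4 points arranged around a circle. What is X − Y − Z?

35356226

Non-crossing perfect matchings of 2n points on a circle are counted by C_n; with 32 points, n = 16. So X = C_16 = 35357670.
A full binary tree with L leaves has L−1 internal nodes and is counted by C_{L−1}; L = 9 gives C_8. So Y = C_8 = 1430.
Non-crossing partitions of an n-element set are counted by C_n; here n = 4. So Z = C_4 = 14.
X − Y − Z = 35357670 − 1430 − 14 = 35356226.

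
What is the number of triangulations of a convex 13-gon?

58786

A convex 13-gon is triangulated into 11 triangles, and the number of such triangulations is the Catalan number C_{13−2} = C_11.
C_11 = C(22,11)/12 = 705432/12 = 58786.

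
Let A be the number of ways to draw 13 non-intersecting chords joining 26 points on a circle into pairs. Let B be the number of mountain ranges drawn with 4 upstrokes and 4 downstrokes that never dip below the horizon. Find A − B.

742886

Non-crossing perfect matchings of 2n points on a circle are counted by C_n; with 26 points, n = 13. So A = C_13 = 742900.
Dyck paths of semilength n (length 2n) are counted by C_n; here n = 4. So B = C_4 = 14.
A − B = 742900 − 14 = 742886.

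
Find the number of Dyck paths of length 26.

Dyck paths of semilength n (length 2n) are counted by C_n; here n = 13.
C_13 = 742900.

742900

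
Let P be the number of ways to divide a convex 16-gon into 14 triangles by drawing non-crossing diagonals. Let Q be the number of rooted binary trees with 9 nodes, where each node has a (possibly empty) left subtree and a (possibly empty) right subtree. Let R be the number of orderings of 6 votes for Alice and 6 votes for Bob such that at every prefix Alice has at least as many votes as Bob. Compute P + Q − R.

2679170

A convex 16-gon is triangulated into 14 triangles, and the number of such triangulations is the Catalan number C_{16−2} = C_14. So P = C_14 = 2674440.
There are C_n binary search tree shapes on n keys; with n = 9 that is C_9. So Q = C_9 = 4862.
Reading a vote for the leader as '(' and for the other as ')' turns such a sequence into a balanced string of 6 pairs, so the count is C_6. So R = C_6 = 132.
P + Q − R = 2674440 + 4862 − 132 = 2679170.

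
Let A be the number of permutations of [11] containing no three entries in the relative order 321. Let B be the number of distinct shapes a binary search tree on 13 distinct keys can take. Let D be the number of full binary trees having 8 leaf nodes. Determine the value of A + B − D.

Permutations of [n] avoiding any single length-3 pattern are counted by C_n; here n = 11. So A = C_11 = 58786.
Rooted binary trees with 13 nodes (each child slot possibly empty) number C_13. So B = C_13 = 742900.
Full binary trees with 8 leaves have 8−1 = 7 internal nodes, so there are C_7 of them. So D = C_7 = 429.
A + B − D = 58786 + 742900 − 429 = 801257.

801257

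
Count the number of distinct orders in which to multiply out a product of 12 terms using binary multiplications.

Parenthesizations of m factors correspond to full binary trees with m leaves, counted by C_{m−1}; m = 12 gives C_11.
C_11 = C_10 · 2(2·10+1)/(10+2) = 16796 · 42/12 = 58786.

58786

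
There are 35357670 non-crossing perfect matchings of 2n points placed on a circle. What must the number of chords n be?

Non-crossing pairings of 2n points on a circle are counted by C_n. The Catalan number equal to 35357670 is C_16.

16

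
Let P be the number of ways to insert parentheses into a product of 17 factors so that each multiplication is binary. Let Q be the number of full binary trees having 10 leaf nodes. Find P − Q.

Ways to associate a product of 17 factors correspond to binary trees on 17 leaves, so the count is C_16. So P = C_16 = 35357670.
Full binary trees with 10 leaves have 10−1 = 9 internal nodes, so there are C_9 of them. So Q = C_9 = 4862.
P − Q = 35357670 − 4862 = 35352808.

35352808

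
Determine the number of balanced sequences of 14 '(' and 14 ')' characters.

2674440

With 14 pairs the number of balanced bracket strings is the Catalan number C_14.
C_14 = 2674440.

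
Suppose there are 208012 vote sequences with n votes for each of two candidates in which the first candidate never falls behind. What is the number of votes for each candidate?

12

Such ballot sequences with n votes each are counted by C_n; 208012 = C_12.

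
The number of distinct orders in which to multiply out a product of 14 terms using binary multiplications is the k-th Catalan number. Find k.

13

Parenthesizations of m factors correspond to full binary trees with m leaves, counted by C_{m−1}; m = 14 gives C_13.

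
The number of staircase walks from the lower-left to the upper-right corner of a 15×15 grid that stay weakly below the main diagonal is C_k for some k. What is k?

Sub-diagonal monotone paths from (0,0) to (15,15) biject with Dyck paths of semilength 15, giving C_15.

15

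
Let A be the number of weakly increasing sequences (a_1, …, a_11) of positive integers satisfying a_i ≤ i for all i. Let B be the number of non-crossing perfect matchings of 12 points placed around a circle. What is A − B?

58654

Such sub-staircase sequences of length n are counted by C_n; here n = 11. So A = C_11 = 58786.
Non-crossing perfect matchings of 2n points on a circle are counted by C_n; with 12 points, n = 6. So B = C_6 = 132.
A − B = 58786 − 132 = 58654.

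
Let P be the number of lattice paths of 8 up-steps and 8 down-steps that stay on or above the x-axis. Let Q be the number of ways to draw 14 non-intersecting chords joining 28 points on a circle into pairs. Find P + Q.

2675870

A Dyck path with 8 up-steps and 8 down-steps has semilength 8, so there are C_8 of them. So P = C_8 = 1430.
Pairing 28 circle points by 14 non-crossing chords gives C_14 matchings. So Q = C_14 = 2674440.
P + Q = 1430 + 2674440 = 2675870.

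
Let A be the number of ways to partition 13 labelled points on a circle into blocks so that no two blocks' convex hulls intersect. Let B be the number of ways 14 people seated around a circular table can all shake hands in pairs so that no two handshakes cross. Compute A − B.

Non-crossing partitions of an n-element set are counted by C_n; here n = 13. So A = C_13 = 742900.
Non-crossing handshake pairings of 2n people are counted by C_n; 14 people gives n = 7. So B = C_7 = 429.
A − B = 742900 − 429 = 742471.

742471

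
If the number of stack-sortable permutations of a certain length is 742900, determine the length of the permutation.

13

Stack-sortable permutations of [n] are counted by C_n. Since C_13 = 742900, the index is 13.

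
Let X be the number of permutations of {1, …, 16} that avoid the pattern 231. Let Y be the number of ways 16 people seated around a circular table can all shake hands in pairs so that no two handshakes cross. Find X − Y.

35356240

Permutations of [n] avoiding any single length-3 pattern are counted by C_n; here n = 16. So X = C_16 = 35357670.
With 16 = 2·8 people, non-crossing handshake pairings are non-crossing perfect matchings on a circle, counted by C_8. So Y = C_8 = 1430.
X − Y = 35357670 − 1430 = 35356240.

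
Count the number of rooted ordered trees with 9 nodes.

1430

A rooted plane tree on 9 nodes has 8 edges, and such trees are counted by C_8.
C_8 = C(16,8)/9 = 12870/9 = 1430.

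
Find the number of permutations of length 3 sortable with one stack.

By Knuth's characterisation, the stack-sortable permutations of length 3 are the 231-avoiders, numbering C_3.
C_3 = C(6,3)/4 = 20/4 = 5.

5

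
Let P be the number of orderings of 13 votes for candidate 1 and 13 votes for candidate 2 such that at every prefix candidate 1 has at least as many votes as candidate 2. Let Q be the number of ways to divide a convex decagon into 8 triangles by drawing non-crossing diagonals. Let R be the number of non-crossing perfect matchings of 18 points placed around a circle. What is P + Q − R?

739468

Reading a vote for the leader as '(' and for the other as ')' turns such a sequence into a balanced string of 13 pairs, so the count is C_13. So P = C_13 = 742900.
Triangulations of a convex m-gon are counted by C_{m−2}; with m = 10 this is C_8. So Q = C_8 = 1430.
Pairing 18 circle points by 9 non-crossing chords gives C_9 matchings. So R = C_9 = 4862.
P + Q − R = 742900 + 1430 − 4862 = 739468.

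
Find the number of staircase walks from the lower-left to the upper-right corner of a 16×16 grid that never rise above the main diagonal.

Monotone paths in an n×n grid that stay weakly below the diagonal are counted by C_n; here n = 16.
C_16 = C(32,16)/17 = 601080390/17 = 35357670.

35357670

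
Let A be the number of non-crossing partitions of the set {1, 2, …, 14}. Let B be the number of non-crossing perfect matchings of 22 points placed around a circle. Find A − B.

The non-crossing partitions of [14] form a lattice of size C_14. So A = C_14 = 2674440.
Pairing 22 circle points by 11 non-crossing chords gives C_11 matchings. So B = C_11 = 58786.
A − B = 2674440 − 58786 = 2615654.

2615654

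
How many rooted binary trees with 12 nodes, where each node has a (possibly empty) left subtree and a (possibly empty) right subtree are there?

208012

Rooted binary trees with 12 nodes (each child slot possibly empty) number C_12.
C_12 = C_11 · 2(2·11+1)/(11+2) = 58786 · 46/13 = 208012.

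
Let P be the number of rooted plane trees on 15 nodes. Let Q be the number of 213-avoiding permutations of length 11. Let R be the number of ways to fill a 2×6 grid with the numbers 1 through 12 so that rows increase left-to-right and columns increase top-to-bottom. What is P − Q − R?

2615522

A rooted plane tree on 15 nodes has 14 edges, and such trees are counted by C_14. So P = C_14 = 2674440.
Permutations of [n] avoiding any single length-3 pattern are counted by C_n; here n = 11. So Q = C_11 = 58786.
By the hook-length formula (or a Dyck-path bijection), SYT of shape 2×6 number C_6. So R = C_6 = 132.
P − Q − R = 2674440 − 58786 − 132 = 2615522.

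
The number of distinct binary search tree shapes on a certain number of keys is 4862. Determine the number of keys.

9

Binary search tree shapes on n keys are counted by C_n. Since C_9 = 4862, the index is 9.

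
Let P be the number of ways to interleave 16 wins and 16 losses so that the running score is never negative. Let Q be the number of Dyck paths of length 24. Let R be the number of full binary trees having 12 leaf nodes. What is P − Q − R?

Reading a vote for the leader as '(' and for the other as ')' turns such a sequence into a balanced string of 16 pairs, so the count is C_16. So P = C_16 = 35357670.
Dyck paths of semilength n (length 2n) are counted by C_n; here n = 12. So Q = C_12 = 208012.
Full binary trees with 12 leaves have 12−1 = 11 internal nodes, so there are C_11 of them. So R = C_11 = 58786.
P − Q − R = 35357670 − 208012 − 58786 = 35090872.

35090872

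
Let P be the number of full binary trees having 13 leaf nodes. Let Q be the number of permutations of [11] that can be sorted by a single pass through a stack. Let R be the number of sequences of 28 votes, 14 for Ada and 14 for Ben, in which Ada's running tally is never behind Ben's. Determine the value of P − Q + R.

2823666

Full binary trees with 13 leaves have 13−1 = 12 internal nodes, so there are C_12 of them. So P = C_12 = 208012.
By Knuth's characterisation, the stack-sortable permutations of length 11 are the 231-avoiders, numbering C_11. So Q = C_11 = 58786.
Ballot sequences with n votes each where one side never trails are Dyck words, counted by C_n; here n = 14. So R = C_14 = 2674440.
P − Q + R = 208012 − 58786 + 2674440 = 2823666.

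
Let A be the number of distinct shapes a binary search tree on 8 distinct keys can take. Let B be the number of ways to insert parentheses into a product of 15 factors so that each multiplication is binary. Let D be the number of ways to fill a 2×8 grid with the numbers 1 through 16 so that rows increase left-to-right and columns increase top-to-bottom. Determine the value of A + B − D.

There are C_n binary search tree shapes on n keys; with n = 8 that is C_8. So A = C_8 = 1430.
Parenthesizations of m factors correspond to full binary trees with m leaves, counted by C_{m−1}; m = 15 gives C_14. So B = C_14 = 2674440.
Standard Young tableaux of shape 2×n are counted by C_n; here n = 8. So D = C_8 = 1430.
A + B − D = 1430 + 2674440 − 1430 = 2674440.

2674440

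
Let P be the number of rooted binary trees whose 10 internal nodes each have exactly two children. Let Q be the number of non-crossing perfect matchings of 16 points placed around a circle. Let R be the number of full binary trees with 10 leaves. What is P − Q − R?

10504

Full binary trees with n internal nodes are counted by C_n; here n = 10. So P = C_10 = 16796.
Pairing 16 circle points by 8 non-crossing chords gives C_8 matchings. So Q = C_8 = 1430.
Full binary trees with 10 leaves have 10−1 = 9 internal nodes, so there are C_9 of them. So R = C_9 = 4862.
P − Q − R = 16796 − 1430 − 4862 = 10504.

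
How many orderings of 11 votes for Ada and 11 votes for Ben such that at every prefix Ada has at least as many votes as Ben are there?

58786

Reading a vote for the leader as '(' and for the other as ')' turns such a sequence into a balanced string of 11 pairs, so the count is C_11.
C_11 = C(22,11)/12 = 705432/12 = 58786.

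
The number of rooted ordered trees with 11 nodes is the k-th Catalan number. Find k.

Rooted ordered (plane) trees on m nodes have m−1 edges and are counted by C_{m−1}; m = 11 gives C_10.

10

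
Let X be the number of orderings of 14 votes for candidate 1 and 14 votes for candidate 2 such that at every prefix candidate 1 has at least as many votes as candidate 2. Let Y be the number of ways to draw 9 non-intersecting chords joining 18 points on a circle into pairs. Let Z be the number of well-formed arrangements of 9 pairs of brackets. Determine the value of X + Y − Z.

Reading a vote for the leader as '(' and for the other as ')' turns such a sequence into a balanced string of 14 pairs, so the count is C_14. So X = C_14 = 2674440.
Non-crossing perfect matchings of 2n points on a circle are counted by C_n; with 18 points, n = 9. So Y = C_9 = 4862.
Balanced strings of n pairs of brackets are counted by C_n; here n = 9. So Z = C_9 = 4862.
X + Y − Z = 2674440 + 4862 − 4862 = 2674440.

2674440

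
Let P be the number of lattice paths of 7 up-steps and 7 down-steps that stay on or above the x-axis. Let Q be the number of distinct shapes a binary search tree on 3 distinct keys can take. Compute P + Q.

A Dyck path with 7 up-steps and 7 down-steps has semilength 7, so there are C_7 of them. So P = C_7 = 429.
There are C_n binary search tree shapes on n keys; with n = 3 that is C_3. So Q = C_3 = 5.
P + Q = 429 + 5 = 434.

434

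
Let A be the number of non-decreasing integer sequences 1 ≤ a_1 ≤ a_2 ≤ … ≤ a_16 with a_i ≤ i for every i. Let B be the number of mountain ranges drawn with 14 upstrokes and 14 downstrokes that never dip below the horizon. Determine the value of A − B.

Weakly increasing sequences with a_i ≤ i biject with Dyck paths of semilength 16, so there are C_16. So A = C_16 = 35357670.
Dyck paths of semilength n (length 2n) are counted by C_n; here n = 14. So B = C_14 = 2674440.
A − B = 35357670 − 2674440 = 32683230.

32683230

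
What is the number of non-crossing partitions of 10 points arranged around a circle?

Non-crossing partitions of an n-element set are counted by C_n; here n = 10.
C_10 = C(20,10)/11 = 184756/11 = 16796.

16796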